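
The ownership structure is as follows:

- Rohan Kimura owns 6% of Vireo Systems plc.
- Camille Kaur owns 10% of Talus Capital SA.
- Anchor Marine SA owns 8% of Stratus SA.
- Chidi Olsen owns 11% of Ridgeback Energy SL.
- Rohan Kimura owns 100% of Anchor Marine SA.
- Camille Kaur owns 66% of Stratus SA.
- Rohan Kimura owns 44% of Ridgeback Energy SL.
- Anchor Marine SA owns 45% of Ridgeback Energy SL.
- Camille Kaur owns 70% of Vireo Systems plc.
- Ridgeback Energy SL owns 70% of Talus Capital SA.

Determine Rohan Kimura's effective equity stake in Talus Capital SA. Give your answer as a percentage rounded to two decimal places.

Rohan reaches Talus along 2 paths.
Via Anchor → Ridgeback: 100% × 45% × 70% = 31.5%.
Via Ridgeback: 44% × 70% = 30.8%.
Total: 31.5% + 30.8% = 62.3%.
Rounded: 62.30%.

62.30%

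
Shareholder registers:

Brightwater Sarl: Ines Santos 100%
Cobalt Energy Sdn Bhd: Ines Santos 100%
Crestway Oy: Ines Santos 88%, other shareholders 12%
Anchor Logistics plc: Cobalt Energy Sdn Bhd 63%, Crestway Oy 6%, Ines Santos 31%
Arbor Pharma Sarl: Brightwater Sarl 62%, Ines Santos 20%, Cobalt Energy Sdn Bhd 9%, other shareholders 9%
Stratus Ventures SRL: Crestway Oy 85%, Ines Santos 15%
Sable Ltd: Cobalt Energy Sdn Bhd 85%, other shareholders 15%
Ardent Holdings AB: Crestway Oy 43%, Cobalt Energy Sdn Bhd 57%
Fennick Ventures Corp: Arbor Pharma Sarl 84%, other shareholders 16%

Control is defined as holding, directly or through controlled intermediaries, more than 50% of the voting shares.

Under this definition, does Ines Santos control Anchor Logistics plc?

Yes

Ines holds 88% of Crestway, so Ines controls Crestway.
Ines holds 100% of Cobalt, so Ines controls Cobalt.
Cobalt and Crestway and Ines together hold 63% + 6% + 31% = 100% of Anchor, so Ines controls Anchor.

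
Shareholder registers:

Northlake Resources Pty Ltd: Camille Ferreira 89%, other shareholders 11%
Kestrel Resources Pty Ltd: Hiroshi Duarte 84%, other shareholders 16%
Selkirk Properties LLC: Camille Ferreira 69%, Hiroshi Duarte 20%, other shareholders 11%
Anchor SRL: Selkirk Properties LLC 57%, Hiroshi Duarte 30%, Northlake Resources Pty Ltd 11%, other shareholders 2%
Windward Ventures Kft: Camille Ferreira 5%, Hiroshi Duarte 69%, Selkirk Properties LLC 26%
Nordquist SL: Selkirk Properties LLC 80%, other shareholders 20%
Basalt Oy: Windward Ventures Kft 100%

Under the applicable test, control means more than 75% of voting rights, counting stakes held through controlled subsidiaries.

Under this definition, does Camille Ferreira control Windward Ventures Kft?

Camille holds 89% of Northlake, so Camille controls Northlake.
In Windward, Camille's side holds only 5%, not > 75%.
So Camille does not control Windward.

No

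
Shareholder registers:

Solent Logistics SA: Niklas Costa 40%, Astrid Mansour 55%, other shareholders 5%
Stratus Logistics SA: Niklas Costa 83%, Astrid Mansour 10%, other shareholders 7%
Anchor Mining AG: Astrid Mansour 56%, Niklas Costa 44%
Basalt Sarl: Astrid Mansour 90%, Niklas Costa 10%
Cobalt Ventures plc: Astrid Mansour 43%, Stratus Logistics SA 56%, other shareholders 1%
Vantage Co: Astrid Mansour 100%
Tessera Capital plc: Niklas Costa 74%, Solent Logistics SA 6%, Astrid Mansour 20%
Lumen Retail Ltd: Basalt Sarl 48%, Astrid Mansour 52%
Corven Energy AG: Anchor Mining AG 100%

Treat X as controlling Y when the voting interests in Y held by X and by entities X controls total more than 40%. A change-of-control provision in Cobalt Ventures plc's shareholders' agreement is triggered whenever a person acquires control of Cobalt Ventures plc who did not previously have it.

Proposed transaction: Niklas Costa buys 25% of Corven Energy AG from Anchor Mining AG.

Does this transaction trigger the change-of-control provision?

No

The purchase adds only to Niklas's holdings (Anchor's stake shrinks), so Niklas is the only person who could newly come to control Cobalt.
Niklas holds 83% of Stratus, so Niklas controls Stratus.
Stratus holds 56% of Cobalt, so Niklas controls Cobalt.
So Niklas already controls Cobalt before the transaction.
After the purchase, Niklas holds 25% of Corven directly, and Anchor's stake falls to 75%.
Niklas controlled Cobalt already, so this is not a new person acquiring control; every other person's position is unchanged or reduced.
No new person acquires control, so the clause is not triggered.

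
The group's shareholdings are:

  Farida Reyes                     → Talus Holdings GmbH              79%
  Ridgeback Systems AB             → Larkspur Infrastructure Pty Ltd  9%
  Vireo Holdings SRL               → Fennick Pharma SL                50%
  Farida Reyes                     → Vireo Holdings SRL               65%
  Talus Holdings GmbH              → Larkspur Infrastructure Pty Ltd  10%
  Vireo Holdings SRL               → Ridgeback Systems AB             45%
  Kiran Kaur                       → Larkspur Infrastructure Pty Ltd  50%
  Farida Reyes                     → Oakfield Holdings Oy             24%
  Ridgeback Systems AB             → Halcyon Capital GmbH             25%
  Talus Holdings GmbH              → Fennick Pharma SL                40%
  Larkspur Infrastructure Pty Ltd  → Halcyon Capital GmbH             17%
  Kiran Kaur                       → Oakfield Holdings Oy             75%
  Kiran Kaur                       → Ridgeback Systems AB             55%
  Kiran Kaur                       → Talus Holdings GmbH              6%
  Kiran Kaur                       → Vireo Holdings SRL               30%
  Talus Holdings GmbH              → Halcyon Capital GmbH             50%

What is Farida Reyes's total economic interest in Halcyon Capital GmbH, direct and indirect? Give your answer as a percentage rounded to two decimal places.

48.60%

Farida reaches Halcyon along 4 paths.
Via Talus: 79% × 50% = 39.5%.
Via Vireo → Ridgeback: 65% × 45% × 25% = 7.3125%.
Via Vireo → Ridgeback → Larkspur: 65% × 45% × 9% × 17% = 0.447525%.
Via Talus → Larkspur: 79% × 10% × 17% = 1.343%.
Total: 39.5% + 7.3125% + 0.447525% + 1.343% = 48.603025%.
Rounded: 48.60%.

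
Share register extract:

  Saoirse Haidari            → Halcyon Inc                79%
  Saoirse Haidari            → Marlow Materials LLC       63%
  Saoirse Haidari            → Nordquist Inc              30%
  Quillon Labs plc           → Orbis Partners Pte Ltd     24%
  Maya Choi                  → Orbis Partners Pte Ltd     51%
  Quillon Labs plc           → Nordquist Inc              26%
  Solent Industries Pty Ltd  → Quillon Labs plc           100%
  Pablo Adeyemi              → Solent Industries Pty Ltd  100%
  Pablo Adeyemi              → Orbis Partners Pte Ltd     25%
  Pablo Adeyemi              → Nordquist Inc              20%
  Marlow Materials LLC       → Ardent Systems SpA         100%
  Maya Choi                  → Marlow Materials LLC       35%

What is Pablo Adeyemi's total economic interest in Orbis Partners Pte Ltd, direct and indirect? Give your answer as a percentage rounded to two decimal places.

Pablo reaches Orbis along 2 paths.
Direct stake: 25% = 25%.
Via Solent → Quillon: 100% × 100% × 24% = 24%.
Total: 25% + 24% = 49%.
Rounded: 49.00%.

49.00%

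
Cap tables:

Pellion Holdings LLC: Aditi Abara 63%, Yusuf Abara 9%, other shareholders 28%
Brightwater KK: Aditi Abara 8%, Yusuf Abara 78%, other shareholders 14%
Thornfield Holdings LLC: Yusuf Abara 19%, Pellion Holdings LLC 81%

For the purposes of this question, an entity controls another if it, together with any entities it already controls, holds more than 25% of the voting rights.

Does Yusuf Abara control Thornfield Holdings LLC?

Yusuf holds 78% of Brightwater, so Yusuf controls Brightwater.
In Thornfield, Yusuf's side holds only 19%, not > 25%.
So Yusuf does not control Thornfield.

No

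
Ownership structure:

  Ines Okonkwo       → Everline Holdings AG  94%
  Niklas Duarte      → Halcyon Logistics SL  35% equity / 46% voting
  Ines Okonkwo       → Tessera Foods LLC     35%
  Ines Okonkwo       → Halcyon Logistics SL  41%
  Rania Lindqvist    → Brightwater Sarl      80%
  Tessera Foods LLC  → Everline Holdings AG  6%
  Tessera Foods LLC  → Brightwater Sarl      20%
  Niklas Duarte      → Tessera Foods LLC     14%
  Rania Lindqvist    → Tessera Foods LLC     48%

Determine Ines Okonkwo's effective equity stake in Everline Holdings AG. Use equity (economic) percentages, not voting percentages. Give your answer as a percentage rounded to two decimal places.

96.10%

Ines reaches Everline along 2 paths.
Direct stake: 94% = 94%.
Via Tessera: 35% × 6% = 2.1%.
Total: 94% + 2.1% = 96.1%.
Rounded: 96.10%.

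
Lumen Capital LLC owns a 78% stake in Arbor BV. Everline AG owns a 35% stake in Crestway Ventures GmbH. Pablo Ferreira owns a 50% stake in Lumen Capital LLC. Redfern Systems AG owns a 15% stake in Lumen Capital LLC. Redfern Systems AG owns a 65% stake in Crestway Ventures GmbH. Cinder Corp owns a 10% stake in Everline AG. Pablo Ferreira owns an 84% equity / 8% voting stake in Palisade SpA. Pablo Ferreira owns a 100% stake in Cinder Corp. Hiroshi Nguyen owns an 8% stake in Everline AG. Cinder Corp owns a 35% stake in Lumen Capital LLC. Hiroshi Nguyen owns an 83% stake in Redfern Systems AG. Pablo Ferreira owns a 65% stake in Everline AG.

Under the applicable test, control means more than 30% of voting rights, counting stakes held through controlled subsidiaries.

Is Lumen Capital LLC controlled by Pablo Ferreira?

Pablo holds 100% of Cinder, so Pablo controls Cinder.
Pablo and Cinder together hold 50% + 35% = 85% of Lumen, so Pablo controls Lumen.

Yes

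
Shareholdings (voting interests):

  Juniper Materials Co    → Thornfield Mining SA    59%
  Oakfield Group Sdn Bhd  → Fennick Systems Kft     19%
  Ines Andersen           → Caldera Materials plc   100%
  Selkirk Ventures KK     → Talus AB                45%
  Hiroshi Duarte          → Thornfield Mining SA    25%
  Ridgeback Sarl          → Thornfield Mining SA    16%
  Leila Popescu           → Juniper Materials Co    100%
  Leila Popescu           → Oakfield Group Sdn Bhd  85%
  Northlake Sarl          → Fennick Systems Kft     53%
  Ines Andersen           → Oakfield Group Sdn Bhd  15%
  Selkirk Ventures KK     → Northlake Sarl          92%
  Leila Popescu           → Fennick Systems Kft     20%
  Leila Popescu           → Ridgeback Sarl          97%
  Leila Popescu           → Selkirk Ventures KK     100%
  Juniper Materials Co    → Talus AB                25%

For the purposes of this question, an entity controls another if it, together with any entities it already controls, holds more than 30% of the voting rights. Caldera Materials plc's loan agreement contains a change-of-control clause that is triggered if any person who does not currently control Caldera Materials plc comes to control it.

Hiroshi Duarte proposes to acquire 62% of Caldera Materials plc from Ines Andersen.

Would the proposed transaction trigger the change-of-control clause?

Yes

The purchase adds only to Hiroshi's holdings (Ines's stake shrinks), so Hiroshi is the only person who could newly come to control Caldera.
Hiroshi's largest direct stake is 25% in Thornfield, which does not meet the threshold, so Hiroshi controls no company.
Neither Hiroshi nor any entity Hiroshi controls holds any voting interest in Caldera.
So before the transaction, Hiroshi does not control Caldera.
After the purchase, Hiroshi holds 62% of Caldera directly, and Ines's stake falls to 38%.
Hiroshi holds 62% of Caldera, so Hiroshi controls Caldera.
Hiroshi did not control Caldera before and does after, so the clause is triggered.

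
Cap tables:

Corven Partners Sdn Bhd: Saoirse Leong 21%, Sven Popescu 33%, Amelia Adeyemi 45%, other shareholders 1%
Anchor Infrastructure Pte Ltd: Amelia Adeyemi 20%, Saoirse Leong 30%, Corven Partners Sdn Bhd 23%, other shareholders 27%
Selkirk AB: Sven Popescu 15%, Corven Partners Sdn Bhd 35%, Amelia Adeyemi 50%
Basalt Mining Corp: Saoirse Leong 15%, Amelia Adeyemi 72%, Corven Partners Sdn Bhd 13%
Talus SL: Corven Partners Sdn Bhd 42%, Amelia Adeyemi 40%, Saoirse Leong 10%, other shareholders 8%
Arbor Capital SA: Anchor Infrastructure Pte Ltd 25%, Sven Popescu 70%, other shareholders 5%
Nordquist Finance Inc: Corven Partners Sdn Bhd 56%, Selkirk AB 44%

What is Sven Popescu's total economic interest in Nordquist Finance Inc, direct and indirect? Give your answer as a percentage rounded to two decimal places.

30.16%

Sven reaches Nordquist along 3 paths.
Via Corven: 33% × 56% = 18.48%.
Via Selkirk: 15% × 44% = 6.6%.
Via Corven → Selkirk: 33% × 35% × 44% = 5.082%.
Total: 18.48% + 6.6% + 5.082% = 30.162%.
Rounded: 30.16%.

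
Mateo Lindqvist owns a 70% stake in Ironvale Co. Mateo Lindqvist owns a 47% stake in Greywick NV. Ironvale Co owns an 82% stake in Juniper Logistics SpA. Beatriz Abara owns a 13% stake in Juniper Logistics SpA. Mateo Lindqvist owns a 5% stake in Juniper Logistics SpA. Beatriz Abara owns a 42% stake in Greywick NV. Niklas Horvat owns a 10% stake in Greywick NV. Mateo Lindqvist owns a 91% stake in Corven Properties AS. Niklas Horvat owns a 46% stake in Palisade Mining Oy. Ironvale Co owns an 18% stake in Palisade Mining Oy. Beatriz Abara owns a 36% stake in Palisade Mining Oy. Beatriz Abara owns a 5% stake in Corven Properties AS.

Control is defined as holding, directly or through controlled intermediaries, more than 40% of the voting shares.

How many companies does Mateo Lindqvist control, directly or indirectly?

Mateo holds 91% of Corven, so Mateo controls Corven.
Mateo holds 70% of Ironvale, so Mateo controls Ironvale.
Mateo holds 47% of Greywick, so Mateo controls Greywick.
Ironvale and Mateo together hold 82% + 5% = 87% of Juniper, so Mateo controls Juniper.
No other company's threshold is met.
Mateo controls 4 companies.

4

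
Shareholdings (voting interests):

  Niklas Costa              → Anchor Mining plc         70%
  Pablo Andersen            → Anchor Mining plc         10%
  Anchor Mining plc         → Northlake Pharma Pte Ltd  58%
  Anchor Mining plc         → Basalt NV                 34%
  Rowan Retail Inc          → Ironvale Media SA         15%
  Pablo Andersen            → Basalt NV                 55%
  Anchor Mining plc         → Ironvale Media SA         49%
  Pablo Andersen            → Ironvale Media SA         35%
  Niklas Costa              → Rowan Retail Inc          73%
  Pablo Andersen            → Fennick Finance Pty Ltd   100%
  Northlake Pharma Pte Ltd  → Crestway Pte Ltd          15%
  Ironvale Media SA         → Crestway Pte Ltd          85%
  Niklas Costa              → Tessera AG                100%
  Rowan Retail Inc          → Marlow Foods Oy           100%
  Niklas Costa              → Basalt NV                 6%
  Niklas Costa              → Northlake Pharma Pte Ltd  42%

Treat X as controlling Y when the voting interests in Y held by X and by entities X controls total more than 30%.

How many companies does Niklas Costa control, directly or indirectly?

8

Niklas holds 70% of Anchor, so Niklas controls Anchor.
Niklas holds 73% of Rowan, so Niklas controls Rowan.
Niklas holds 100% of Tessera, so Niklas controls Tessera.
Anchor and Rowan together hold 49% + 15% = 64% of Ironvale, so Niklas controls Ironvale.
Anchor and Niklas together hold 58% + 42% = 100% of Northlake, so Niklas controls Northlake.
Rowan holds 100% of Marlow, so Niklas controls Marlow.
Ironvale and Northlake together hold 85% + 15% = 100% of Crestway, so Niklas controls Crestway.
Anchor and Niklas together hold 34% + 6% = 40% of Basalt, so Niklas controls Basalt.
No other company's threshold is met.
Niklas controls 8 companies.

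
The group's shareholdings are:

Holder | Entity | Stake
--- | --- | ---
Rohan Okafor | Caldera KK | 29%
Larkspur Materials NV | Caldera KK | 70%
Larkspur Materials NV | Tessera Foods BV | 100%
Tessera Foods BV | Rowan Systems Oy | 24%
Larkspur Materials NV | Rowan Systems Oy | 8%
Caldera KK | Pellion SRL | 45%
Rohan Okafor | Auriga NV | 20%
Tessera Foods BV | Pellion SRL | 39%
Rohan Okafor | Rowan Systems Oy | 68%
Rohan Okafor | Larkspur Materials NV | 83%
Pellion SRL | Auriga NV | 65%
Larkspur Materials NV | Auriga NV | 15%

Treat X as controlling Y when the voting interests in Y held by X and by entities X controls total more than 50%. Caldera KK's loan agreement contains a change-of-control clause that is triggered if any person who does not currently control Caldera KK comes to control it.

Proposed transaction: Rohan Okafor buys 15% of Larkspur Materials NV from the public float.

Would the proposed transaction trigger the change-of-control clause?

The purchase changes only Rohan's holdings, so Rohan is the only person who could newly come to control Caldera.
Rohan holds 83% of Larkspur, so Rohan controls Larkspur.
Rohan and Larkspur together hold 29% + 70% = 99% of Caldera, so Rohan controls Caldera.
So Rohan already controls Caldera before the transaction.
After the purchase, Rohan's direct stake in Larkspur rises to 83% + 15% = 98%.
Rohan controlled Caldera already, so this is not a new person acquiring control; every other person's position is unchanged or reduced.
No new person acquires control, so the clause is not triggered.

No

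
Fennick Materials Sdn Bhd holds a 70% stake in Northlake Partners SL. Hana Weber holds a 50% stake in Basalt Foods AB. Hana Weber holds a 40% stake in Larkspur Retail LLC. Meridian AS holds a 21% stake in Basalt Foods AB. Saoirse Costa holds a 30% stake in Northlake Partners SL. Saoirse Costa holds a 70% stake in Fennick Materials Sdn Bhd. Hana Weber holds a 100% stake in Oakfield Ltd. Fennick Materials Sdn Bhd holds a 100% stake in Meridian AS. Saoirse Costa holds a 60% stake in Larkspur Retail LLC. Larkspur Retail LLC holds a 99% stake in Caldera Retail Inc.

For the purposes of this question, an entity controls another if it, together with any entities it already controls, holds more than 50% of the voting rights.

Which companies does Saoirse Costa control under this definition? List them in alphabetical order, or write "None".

Saoirse holds 70% of Fennick, so Saoirse controls Fennick.
Saoirse holds 60% of Larkspur, so Saoirse controls Larkspur.
Fennick and Saoirse together hold 70% + 30% = 100% of Northlake, so Saoirse controls Northlake.
Fennick holds 100% of Meridian, so Saoirse controls Meridian.
Larkspur holds 99% of Caldera, so Saoirse controls Caldera.
No other company's threshold is met.

Caldera Retail Inc, Fennick Materials Sdn Bhd, Larkspur Retail LLC, Meridian AS, Northlake Partners SL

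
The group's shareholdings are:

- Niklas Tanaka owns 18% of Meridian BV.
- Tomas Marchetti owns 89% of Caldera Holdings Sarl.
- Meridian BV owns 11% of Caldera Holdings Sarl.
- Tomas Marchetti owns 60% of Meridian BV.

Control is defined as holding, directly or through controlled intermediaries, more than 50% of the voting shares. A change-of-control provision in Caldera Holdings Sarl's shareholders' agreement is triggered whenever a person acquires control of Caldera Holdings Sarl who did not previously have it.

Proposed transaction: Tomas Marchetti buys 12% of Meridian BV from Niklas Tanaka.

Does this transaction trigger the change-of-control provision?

No

The purchase adds only to Tomas's holdings (Niklas's stake shrinks), so Tomas is the only person who could newly come to control Caldera.
Tomas holds 60% of Meridian, so Tomas controls Meridian.
Meridian and Tomas together hold 11% + 89% = 100% of Caldera, so Tomas controls Caldera.
So Tomas already controls Caldera before the transaction.
After the purchase, Tomas's direct stake in Meridian rises to 60% + 12% = 72%, and Niklas's stake falls to 6%.
Tomas controlled Caldera already, so this is not a new person acquiring control; every other person's position is unchanged or reduced.
No new person acquires control, so the clause is not triggered.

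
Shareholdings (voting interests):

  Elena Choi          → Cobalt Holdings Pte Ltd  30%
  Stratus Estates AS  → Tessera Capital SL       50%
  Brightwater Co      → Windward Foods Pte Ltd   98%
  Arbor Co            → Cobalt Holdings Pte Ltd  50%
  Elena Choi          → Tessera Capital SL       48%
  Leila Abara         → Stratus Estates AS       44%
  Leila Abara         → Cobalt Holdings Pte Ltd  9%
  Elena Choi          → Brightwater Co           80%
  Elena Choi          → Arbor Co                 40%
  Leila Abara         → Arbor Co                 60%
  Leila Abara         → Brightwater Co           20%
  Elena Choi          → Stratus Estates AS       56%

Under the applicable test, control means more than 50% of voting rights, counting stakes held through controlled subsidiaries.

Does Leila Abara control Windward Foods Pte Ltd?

Leila holds 60% of Arbor, so Leila controls Arbor.
Arbor and Leila together hold 50% + 9% = 59% of Cobalt, so Leila controls Cobalt.
Neither Leila nor any entity Leila controls holds any voting interest in Windward.
So Leila does not control Windward.

No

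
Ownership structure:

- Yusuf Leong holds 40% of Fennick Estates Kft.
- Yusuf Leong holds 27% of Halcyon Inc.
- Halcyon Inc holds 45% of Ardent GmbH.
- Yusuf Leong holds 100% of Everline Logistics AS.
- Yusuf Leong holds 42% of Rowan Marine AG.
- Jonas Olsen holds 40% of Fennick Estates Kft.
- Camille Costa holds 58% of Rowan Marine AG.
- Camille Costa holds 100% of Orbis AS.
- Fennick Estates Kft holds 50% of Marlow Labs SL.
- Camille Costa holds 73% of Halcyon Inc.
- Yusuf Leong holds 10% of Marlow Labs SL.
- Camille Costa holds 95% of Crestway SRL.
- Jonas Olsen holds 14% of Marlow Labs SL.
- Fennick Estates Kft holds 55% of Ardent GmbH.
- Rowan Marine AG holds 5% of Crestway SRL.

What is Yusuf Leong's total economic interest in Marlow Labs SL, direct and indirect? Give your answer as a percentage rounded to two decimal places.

Yusuf reaches Marlow along 2 paths.
Direct stake: 10% = 10%.
Via Fennick: 40% × 50% = 20%.
Total: 10% + 20% = 30%.
Rounded: 30.00%.

30.00%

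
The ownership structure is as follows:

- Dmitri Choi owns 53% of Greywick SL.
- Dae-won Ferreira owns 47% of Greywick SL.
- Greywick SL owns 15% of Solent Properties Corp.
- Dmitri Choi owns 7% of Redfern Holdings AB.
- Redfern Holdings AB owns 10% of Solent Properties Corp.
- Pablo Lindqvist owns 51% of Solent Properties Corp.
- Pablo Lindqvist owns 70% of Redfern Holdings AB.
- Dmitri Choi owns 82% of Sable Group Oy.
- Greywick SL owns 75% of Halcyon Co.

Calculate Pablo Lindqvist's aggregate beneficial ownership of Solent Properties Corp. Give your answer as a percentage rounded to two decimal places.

Pablo reaches Solent along 2 paths.
Via Redfern: 70% × 10% = 7%.
Direct stake: 51% = 51%.
Total: 7% + 51% = 58%.
Rounded: 58.00%.

58.00%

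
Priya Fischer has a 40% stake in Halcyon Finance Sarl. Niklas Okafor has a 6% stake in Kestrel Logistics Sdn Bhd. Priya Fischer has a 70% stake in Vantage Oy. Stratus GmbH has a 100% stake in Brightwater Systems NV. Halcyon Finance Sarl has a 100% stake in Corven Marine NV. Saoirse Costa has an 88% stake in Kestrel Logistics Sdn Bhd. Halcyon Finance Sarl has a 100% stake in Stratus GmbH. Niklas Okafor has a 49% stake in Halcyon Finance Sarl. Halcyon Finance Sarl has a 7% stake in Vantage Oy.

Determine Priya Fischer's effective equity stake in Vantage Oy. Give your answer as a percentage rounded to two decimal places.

Priya reaches Vantage along 2 paths.
Direct stake: 70% = 70%.
Via Halcyon: 40% × 7% = 2.8%.
Total: 70% + 2.8% = 72.8%.
Rounded: 72.80%.

72.80%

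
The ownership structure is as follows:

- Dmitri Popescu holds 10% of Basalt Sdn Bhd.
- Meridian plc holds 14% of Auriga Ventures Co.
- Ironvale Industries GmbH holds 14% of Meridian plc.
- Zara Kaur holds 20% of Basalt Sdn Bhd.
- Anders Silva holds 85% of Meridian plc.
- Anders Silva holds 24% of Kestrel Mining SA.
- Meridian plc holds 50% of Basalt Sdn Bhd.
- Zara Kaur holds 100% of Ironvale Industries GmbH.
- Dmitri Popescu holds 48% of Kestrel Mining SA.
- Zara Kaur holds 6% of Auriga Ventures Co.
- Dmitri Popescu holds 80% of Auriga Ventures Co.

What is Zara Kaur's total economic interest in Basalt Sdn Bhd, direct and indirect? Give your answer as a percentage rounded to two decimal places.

27.00%

Zara reaches Basalt along 2 paths.
Via Ironvale → Meridian: 100% × 14% × 50% = 7%.
Direct stake: 20% = 20%.
Total: 7% + 20% = 27%.
Rounded: 27.00%.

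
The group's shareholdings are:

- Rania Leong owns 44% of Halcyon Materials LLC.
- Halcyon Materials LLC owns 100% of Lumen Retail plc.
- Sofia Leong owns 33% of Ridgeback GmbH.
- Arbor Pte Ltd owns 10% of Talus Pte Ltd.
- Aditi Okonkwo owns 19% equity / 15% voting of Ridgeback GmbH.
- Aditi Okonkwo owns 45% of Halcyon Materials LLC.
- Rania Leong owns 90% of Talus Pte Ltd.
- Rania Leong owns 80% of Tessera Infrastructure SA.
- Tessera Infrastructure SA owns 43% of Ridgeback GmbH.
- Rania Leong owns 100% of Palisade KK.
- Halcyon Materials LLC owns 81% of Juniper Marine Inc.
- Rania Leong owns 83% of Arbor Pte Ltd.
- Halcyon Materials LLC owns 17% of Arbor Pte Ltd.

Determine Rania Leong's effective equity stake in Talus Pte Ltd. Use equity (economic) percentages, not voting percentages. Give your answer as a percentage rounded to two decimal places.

99.05%

Rania reaches Talus along 3 paths.
Direct stake: 90% = 90%.
Via Halcyon → Arbor: 44% × 17% × 10% = 0.748%.
Via Arbor: 83% × 10% = 8.3%.
Total: 90% + 0.748% + 8.3% = 99.048%.
Rounded: 99.05%.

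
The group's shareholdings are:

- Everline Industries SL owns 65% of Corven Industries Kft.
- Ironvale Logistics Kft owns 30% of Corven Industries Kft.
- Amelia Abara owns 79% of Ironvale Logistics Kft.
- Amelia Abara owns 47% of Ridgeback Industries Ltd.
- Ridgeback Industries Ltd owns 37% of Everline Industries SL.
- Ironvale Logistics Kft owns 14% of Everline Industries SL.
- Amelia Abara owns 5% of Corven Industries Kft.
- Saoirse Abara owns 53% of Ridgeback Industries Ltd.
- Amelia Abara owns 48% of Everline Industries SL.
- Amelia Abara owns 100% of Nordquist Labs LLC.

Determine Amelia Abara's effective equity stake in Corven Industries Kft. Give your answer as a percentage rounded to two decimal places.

78.39%

Amelia reaches Corven along 5 paths.
Direct stake: 5% = 5%.
Via Ironvale: 79% × 30% = 23.7%.
Via Ridgeback → Everline: 47% × 37% × 65% = 11.3035%.
Via Everline: 48% × 65% = 31.2%.
Via Ironvale → Everline: 79% × 14% × 65% = 7.189%.
Total: 5% + 23.7% + 11.3035% + 31.2% + 7.189% = 78.3925%.
Rounded: 78.39%.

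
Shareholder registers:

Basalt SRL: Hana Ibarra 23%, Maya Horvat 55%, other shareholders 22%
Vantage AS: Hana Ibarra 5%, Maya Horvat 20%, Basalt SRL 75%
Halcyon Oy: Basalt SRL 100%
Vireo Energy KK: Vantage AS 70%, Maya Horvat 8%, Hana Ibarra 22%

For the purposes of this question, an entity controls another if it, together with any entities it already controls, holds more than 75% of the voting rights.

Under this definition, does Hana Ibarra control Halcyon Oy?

No

Hana's largest direct stake is 23% in Basalt, which does not meet the threshold, so Hana controls no company.
Neither Hana nor any entity Hana controls holds any voting interest in Halcyon.
So Hana does not control Halcyon.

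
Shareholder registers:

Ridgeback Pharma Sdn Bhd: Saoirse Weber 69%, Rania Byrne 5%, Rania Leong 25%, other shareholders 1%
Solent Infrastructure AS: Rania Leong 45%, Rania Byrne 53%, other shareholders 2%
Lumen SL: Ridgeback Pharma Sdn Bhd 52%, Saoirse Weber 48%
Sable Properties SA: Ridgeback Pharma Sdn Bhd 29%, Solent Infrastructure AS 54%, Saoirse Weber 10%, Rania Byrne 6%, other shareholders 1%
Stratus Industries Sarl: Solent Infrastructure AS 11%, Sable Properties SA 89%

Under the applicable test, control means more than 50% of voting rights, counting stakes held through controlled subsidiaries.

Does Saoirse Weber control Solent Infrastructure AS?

No

Saoirse holds 69% of Ridgeback, so Saoirse controls Ridgeback.
Ridgeback and Saoirse together hold 52% + 48% = 100% of Lumen, so Saoirse controls Lumen.
Neither Saoirse nor any entity Saoirse controls holds any voting interest in Solent.
So Saoirse does not control Solent.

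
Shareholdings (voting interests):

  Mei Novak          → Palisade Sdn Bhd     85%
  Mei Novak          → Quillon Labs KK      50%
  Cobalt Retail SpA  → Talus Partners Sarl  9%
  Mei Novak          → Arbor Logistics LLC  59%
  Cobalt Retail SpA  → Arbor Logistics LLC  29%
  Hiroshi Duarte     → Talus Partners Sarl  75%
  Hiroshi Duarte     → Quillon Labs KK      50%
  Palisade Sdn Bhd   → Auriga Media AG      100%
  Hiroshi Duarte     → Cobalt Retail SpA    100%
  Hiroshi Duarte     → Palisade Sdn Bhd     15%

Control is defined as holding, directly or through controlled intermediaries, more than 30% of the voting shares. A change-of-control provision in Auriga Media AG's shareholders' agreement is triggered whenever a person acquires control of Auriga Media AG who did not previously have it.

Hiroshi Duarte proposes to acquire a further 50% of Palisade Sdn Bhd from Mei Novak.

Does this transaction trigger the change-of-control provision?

Yes

The purchase adds only to Hiroshi's holdings (Mei's stake shrinks), so Hiroshi is the only person who could newly come to control Auriga.
Hiroshi holds 50% of Quillon, so Hiroshi controls Quillon.
Hiroshi holds 100% of Cobalt, so Hiroshi controls Cobalt.
Hiroshi and Cobalt together hold 75% + 9% = 84% of Talus, so Hiroshi controls Talus.
Neither Hiroshi nor any entity Hiroshi controls holds any voting interest in Auriga.
So before the transaction, Hiroshi does not control Auriga.
After the purchase, Hiroshi's direct stake in Palisade rises to 15% + 50% = 65%, and Mei's stake falls to 35%.
Hiroshi holds 65% of Palisade, so Hiroshi controls Palisade.
Palisade holds 100% of Auriga, so Hiroshi controls Auriga.
Hiroshi did not control Auriga before and does after, so the clause is triggered.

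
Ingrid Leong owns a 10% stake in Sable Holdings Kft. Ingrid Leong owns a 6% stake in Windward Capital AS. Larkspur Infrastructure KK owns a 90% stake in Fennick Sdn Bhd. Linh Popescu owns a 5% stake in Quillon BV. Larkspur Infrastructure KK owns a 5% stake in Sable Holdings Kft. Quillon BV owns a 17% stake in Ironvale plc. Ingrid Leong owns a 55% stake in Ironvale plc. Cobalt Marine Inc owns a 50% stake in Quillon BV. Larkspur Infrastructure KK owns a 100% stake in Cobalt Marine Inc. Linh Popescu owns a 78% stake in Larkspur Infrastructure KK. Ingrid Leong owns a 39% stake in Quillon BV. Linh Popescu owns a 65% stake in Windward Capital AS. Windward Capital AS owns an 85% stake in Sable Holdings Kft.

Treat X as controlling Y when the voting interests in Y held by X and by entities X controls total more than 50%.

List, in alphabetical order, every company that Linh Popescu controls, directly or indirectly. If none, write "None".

Cobalt Marine Inc, Fennick Sdn Bhd, Larkspur Infrastructure KK, Quillon BV, Sable Holdings Kft, Windward Capital AS

Linh holds 65% of Windward, so Linh controls Windward.
Linh holds 78% of Larkspur, so Linh controls Larkspur.
Larkspur holds 90% of Fennick, so Linh controls Fennick.
Larkspur holds 100% of Cobalt, so Linh controls Cobalt.
Larkspur and Windward together hold 5% + 85% = 90% of Sable, so Linh controls Sable.
Cobalt and Linh together hold 50% + 5% = 55% of Quillon, so Linh controls Quillon.
No other company's threshold is met.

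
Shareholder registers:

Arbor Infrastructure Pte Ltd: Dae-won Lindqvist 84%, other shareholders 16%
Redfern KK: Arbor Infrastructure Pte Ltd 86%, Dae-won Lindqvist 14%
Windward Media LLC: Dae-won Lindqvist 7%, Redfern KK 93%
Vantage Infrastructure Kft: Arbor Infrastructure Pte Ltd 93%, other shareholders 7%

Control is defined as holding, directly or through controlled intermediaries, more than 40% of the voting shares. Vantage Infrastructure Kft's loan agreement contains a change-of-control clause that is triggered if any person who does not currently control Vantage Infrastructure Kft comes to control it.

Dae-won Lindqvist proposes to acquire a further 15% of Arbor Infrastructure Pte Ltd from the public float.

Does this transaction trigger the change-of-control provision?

No

The purchase changes only Dae-won's holdings, so Dae-won is the only person who could newly come to control Vantage.
Dae-won holds 84% of Arbor, so Dae-won controls Arbor.
Arbor holds 93% of Vantage, so Dae-won controls Vantage.
So Dae-won already controls Vantage before the transaction.
After the purchase, Dae-won's direct stake in Arbor rises to 84% + 15% = 99%.
Dae-won controlled Vantage already, so this is not a new person acquiring control; every other person's position is unchanged or reduced.
No new person acquires control, so the clause is not triggered.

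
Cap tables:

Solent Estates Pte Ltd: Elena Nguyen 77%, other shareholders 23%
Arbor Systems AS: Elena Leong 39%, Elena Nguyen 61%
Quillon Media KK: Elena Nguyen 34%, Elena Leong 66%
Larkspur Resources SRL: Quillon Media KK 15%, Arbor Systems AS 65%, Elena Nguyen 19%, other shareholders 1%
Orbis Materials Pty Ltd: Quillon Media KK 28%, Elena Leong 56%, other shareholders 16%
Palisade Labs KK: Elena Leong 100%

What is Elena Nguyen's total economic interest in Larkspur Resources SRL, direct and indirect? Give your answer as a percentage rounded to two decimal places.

63.75%

Elena Nguyen reaches Larkspur along 3 paths.
Via Quillon: 34% × 15% = 5.1%.
Via Arbor: 61% × 65% = 39.65%.
Direct stake: 19% = 19%.
Total: 5.1% + 39.65% + 19% = 63.75%.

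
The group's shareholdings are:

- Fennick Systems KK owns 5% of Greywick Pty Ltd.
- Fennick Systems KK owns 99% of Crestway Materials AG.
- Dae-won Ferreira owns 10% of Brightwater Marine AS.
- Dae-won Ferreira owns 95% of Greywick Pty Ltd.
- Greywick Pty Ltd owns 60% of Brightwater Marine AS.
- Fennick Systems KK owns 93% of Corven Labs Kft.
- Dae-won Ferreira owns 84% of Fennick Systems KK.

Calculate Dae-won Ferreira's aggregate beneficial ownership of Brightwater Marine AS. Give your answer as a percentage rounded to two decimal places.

69.52%

Dae-won reaches Brightwater along 3 paths.
Direct stake: 10% = 10%.
Via Greywick: 95% × 60% = 57%.
Via Fennick → Greywick: 84% × 5% × 60% = 2.52%.
Total: 10% + 57% + 2.52% = 69.52%.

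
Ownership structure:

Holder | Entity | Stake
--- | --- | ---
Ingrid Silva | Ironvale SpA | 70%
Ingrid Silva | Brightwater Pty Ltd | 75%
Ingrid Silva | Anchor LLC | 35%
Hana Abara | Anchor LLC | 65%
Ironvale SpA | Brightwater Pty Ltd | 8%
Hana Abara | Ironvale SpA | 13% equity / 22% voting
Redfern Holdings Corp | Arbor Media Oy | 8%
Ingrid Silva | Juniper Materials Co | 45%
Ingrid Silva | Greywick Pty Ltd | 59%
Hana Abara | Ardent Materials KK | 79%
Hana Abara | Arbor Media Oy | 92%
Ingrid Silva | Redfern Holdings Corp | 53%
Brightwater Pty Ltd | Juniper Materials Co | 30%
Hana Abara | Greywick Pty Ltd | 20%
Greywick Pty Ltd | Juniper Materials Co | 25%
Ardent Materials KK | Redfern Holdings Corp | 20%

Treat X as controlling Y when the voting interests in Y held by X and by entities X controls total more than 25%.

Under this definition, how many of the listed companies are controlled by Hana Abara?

Hana holds 79% of Ardent, so Hana controls Ardent.
Hana holds 65% of Anchor, so Hana controls Anchor.
Hana holds 92% of Arbor, so Hana controls Arbor.
No other company's threshold is met.
Hana controls 3 companies.

3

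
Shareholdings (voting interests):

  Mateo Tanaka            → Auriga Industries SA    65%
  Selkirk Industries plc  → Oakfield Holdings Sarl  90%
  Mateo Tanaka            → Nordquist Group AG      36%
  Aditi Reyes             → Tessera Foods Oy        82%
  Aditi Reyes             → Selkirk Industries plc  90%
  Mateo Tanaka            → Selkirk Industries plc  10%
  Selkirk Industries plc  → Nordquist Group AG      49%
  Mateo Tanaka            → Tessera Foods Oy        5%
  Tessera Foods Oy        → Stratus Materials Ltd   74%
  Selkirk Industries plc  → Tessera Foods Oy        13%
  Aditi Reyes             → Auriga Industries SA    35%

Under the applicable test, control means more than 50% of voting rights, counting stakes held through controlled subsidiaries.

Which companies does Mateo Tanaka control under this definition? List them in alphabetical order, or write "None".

Mateo holds 65% of Auriga, so Mateo controls Auriga.
No other company's threshold is met.

Auriga Industries SA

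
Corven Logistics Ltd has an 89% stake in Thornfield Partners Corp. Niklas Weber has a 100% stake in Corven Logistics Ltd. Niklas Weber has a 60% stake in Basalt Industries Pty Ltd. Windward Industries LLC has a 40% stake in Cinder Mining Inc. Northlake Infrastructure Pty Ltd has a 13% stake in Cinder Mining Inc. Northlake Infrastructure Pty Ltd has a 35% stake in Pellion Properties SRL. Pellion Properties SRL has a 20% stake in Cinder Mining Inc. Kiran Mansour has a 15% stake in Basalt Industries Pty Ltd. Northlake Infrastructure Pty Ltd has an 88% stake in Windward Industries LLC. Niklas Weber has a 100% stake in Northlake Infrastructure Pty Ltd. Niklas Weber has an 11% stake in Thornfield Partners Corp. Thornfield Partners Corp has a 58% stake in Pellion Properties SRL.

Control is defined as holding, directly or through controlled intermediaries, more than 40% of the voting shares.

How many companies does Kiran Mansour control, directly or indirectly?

0

Kiran's largest direct stake is 15% in Basalt, which does not meet the threshold.
Kiran controls 0 companies.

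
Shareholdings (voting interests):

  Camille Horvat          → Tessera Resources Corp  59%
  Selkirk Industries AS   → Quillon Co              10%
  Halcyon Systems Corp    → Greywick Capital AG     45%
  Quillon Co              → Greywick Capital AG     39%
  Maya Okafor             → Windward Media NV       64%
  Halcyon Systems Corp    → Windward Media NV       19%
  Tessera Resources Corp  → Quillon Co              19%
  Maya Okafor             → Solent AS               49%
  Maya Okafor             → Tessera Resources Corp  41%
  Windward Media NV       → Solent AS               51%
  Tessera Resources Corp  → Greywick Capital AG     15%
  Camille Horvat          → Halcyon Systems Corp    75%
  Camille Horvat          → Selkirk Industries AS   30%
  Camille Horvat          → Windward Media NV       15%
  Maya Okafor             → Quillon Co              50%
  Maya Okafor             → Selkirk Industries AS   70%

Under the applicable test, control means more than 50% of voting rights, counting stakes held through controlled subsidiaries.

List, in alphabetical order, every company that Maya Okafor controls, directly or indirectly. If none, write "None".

Maya holds 70% of Selkirk, so Maya controls Selkirk.
Selkirk and Maya together hold 10% + 50% = 60% of Quillon, so Maya controls Quillon.
Maya holds 64% of Windward, so Maya controls Windward.
Windward and Maya together hold 51% + 49% = 100% of Solent, so Maya controls Solent.
No other company's threshold is met.

Quillon Co, Selkirk Industries AS, Solent AS, Windward Media NV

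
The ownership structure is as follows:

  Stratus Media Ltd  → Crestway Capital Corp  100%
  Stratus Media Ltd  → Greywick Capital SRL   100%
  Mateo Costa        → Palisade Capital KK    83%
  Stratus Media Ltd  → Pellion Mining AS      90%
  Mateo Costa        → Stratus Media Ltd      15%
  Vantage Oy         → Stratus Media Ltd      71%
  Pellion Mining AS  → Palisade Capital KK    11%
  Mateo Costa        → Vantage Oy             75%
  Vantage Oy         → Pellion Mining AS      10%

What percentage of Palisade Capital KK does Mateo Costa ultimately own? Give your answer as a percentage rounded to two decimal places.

90.58%

Mateo reaches Palisade along 4 paths.
Direct stake: 83% = 83%.
Via Vantage → Pellion: 75% × 10% × 11% = 0.825%.
Via Vantage → Stratus → Pellion: 75% × 71% × 90% × 11% = 5.27175%.
Via Stratus → Pellion: 15% × 90% × 11% = 1.485%.
Total: 83% + 0.825% + 5.27175% + 1.485% = 90.58175%.
Rounded: 90.58%.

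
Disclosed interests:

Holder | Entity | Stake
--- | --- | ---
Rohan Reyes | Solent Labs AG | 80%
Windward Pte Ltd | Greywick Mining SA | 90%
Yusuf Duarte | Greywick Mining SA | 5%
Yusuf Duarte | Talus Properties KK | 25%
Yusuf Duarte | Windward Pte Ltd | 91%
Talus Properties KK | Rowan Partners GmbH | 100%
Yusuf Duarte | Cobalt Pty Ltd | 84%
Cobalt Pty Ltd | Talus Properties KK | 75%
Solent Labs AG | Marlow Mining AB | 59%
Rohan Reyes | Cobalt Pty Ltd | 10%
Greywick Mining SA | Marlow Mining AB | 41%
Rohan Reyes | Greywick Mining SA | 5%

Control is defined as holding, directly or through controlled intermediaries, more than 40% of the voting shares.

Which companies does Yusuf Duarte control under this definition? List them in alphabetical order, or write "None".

Cobalt Pty Ltd, Greywick Mining SA, Marlow Mining AB, Rowan Partners GmbH, Talus Properties KK, Windward Pte Ltd

Yusuf holds 91% of Windward, so Yusuf controls Windward.
Yusuf holds 84% of Cobalt, so Yusuf controls Cobalt.
Yusuf and Windward together hold 5% + 90% = 95% of Greywick, so Yusuf controls Greywick.
Cobalt and Yusuf together hold 75% + 25% = 100% of Talus, so Yusuf controls Talus.
Greywick holds 41% of Marlow, so Yusuf controls Marlow.
Talus holds 100% of Rowan, so Yusuf controls Rowan.
No other company's threshold is met.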